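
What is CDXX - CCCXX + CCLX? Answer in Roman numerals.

CDXX = 420, CCCXX = 320, CCLX = 260
420 - 320 = 100
100 + 260 = 360

CCCLX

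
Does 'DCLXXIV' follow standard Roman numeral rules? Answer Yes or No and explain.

'DCLXXIV': Check the rules: uses only the symbols I, V, X, L, C, D, M; no symbol is repeated more than three times in a row; V, L and D each appear at most once; the only place a smaller symbol precedes a larger one is the allowed subtractive pair IV, the symbol right after such a pair (if any) is smaller than the pair's first symbol, and otherwise the values never increase from left to right. Value: D (500) + C (100) + L (50) + X (10) + X (10) + IV (4) = 674. So it is a valid standard Roman numeral.

Yes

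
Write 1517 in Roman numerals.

Convert 1517 to Roman numerals:
  1517 contains 1×1000 (M)
  517 contains 1×500 (D)
  17 contains 1×10 (X)
  7 contains 1×5 (V)
  2 contains 2×1 (II)

MDXVII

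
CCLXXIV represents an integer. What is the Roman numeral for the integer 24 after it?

CCLXXIV = 274
274 + 24 = 298

CCXCVIII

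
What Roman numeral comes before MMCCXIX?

MMCCXIX = 2219; previous is 2218

MMCCXVIII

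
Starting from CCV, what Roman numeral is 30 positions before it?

CCV = 205
205 - 30 = 175

CLXXV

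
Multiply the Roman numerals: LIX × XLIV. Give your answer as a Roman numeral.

LIX = 59
XLIV = 44
59 × 44 = 2596

MMDXCVI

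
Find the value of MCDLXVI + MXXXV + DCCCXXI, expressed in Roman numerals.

MCDLXVI = 1466, MXXXV = 1035, DCCCXXI = 821
1466 + 1035 = 2501
2501 + 821 = 3322

MMMCCCXXII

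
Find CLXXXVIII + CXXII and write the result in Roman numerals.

CLXXXVIII = 188
CXXII = 122
188 + 122 = 310

CCCX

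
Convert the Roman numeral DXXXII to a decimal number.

DXXXII: D=500, X=10, X=10, X=10, I=1, I=1
500 + 10 + 10 + 10 + 1 + 1 = 532

532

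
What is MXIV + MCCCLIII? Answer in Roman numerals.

MXIV = 1014
MCCCLIII = 1353
1014 + 1353 = 2367

MMCCCLXVII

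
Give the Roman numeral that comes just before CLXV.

CLXV = 165; previous is 164

CLXIV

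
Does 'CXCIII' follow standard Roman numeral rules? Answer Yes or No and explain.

'CXCIII': Check the rules: uses only the symbols I, V, X, L, C, D, M; no symbol is repeated more than three times in a row; V, L and D each appear at most once; the only place a smaller symbol precedes a larger one is the allowed subtractive pair XC, the symbol right after such a pair (if any) is smaller than the pair's first symbol, and otherwise the values never increase from left to right. Value: C (100) + XC (90) + I (1) + I (1) + I (1) = 193. So it is a valid standard Roman numeral.

Yes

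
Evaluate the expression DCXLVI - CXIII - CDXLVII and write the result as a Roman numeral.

DCXLVI = 646, CXIII = 113, CDXLVII = 447
646 - 113 = 533
533 - 447 = 86

LXXXVI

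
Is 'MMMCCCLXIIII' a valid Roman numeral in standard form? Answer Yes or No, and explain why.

'MMMCCCLXIIII': More than 3 consecutive I's

No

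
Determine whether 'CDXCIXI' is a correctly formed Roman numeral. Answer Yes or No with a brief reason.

'CDXCIXI': I cannot come right after the subtractive pair IX: once I is subtracted in IX, the next symbol must be smaller than I

No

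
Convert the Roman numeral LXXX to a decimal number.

LXXX: L=50, X=10, X=10, X=10
50 + 10 + 10 + 10 = 80

80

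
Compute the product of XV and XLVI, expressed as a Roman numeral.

XV = 15
XLVI = 46
15 × 46 = 690

DCXC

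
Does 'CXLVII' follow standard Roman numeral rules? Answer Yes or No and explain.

'CXLVII': Check the rules: uses only the symbols I, V, X, L, C, D, M; no symbol is repeated more than three times in a row; V, L and D each appear at most once; the only place a smaller symbol precedes a larger one is the allowed subtractive pair XL, the symbol right after such a pair (if any) is smaller than the pair's first symbol, and otherwise the values never increase from left to right. Value: C (100) + XL (40) + V (5) + I (1) + I (1) = 147. So it is a valid standard Roman numeral.

Yes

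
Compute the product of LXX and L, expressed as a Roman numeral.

LXX = 70
L = 50
70 × 50 = 3500

MMMD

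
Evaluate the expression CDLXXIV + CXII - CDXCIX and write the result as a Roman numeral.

CDLXXIV = 474, CXII = 112, CDXCIX = 499
474 + 112 = 586
586 - 499 = 87

LXXXVII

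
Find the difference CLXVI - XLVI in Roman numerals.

CLXVI = 166
XLVI = 46
166 - 46 = 120

CXX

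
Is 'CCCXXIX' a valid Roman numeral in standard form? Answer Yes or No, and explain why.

'CCCXXIX': Check the rules: uses only the symbols I, V, X, L, C, D, M; no symbol is repeated more than three times in a row; V, L and D each appear at most once; the only place a smaller symbol precedes a larger one is the allowed subtractive pair IX, the symbol right after such a pair (if any) is smaller than the pair's first symbol, and otherwise the values never increase from left to right. Value: C (100) + C (100) + C (100) + X (10) + X (10) + IX (9) = 329. So it is a valid standard Roman numeral.

Yes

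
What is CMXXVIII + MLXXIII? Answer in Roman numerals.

CMXXVIII = 928
MLXXIII = 1073
928 + 1073 = 2001

MMI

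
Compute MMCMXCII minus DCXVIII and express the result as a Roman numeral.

MMCMXCII = 2992
DCXVIII = 618
2992 - 618 = 2374

MMCCCLXXIV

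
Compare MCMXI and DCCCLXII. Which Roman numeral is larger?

MCMXI = 1911
DCCCLXII = 862
1911 is larger

MCMXI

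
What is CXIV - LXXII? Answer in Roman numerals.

CXIV = 114
LXXII = 72
114 - 72 = 42

XLII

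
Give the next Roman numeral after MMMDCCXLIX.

MMMDCCXLIX = 3749, so the next integer is 3749 + 1 = 3750

MMMDCCL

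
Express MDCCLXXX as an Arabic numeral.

MDCCLXXX: M=1000, D=500, C=100, C=100, L=50, X=10, X=10, X=10
1000 + 500 + 100 + 100 + 50 + 10 + 10 + 10 = 1780

1780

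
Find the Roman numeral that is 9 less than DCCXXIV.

DCCXXIV = 724
724 - 9 = 715

DCCXV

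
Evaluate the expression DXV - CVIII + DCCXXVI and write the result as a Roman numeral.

DXV = 515, CVIII = 108, DCCXXVI = 726
515 - 108 = 407
407 + 726 = 1133

MCXXXIII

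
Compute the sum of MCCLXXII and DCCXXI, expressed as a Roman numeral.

MCCLXXII = 1272
DCCXXI = 721
1272 + 721 = 1993

MCMXCIII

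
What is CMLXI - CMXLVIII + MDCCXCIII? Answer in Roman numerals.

CMLXI = 961, CMXLVIII = 948, MDCCXCIII = 1793
961 - 948 = 13
13 + 1793 = 1806

MDCCCVI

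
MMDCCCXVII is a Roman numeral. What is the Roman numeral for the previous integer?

MMDCCCXVII = 2817, so the previous integer is 2817 - 1 = 2816

MMDCCCXVI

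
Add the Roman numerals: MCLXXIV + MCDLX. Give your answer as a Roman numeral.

MCLXXIV = 1174
MCDLX = 1460
1174 + 1460 = 2634

MMDCXXXIV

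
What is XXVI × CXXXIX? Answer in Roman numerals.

XXVI = 26
CXXXIX = 139
26 × 139 = 3614

MMMDCXIV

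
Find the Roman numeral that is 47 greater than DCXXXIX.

DCXXXIX = 639
639 + 47 = 686

DCLXXXVI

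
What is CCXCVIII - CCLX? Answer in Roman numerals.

CCXCVIII = 298
CCLX = 260
298 - 260 = 38

XXXVIII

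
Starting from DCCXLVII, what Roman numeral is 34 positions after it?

DCCXLVII = 747
747 + 34 = 781

DCCLXXXI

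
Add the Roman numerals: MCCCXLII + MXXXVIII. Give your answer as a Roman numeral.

MCCCXLII = 1342
MXXXVIII = 1038
1342 + 1038 = 2380

MMCCCLXXX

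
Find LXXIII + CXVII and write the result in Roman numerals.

LXXIII = 73
CXVII = 117
73 + 117 = 190

CXC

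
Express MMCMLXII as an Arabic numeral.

MMCMLXII: M=1000, M=1000, CM=900, L=50, X=10, I=1, I=1
1000 + 1000 + 900 + 50 + 10 + 1 + 1 = 2962

2962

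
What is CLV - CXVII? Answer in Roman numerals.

CLV = 155
CXVII = 117
155 - 117 = 38

XXXVIII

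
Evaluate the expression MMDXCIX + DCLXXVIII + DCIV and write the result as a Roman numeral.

MMDXCIX = 2599, DCLXXVIII = 678, DCIV = 604
2599 + 678 = 3277
3277 + 604 = 3881

MMMDCCCLXXXI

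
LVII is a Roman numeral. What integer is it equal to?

LVII: L=50, V=5, I=1, I=1
50 + 5 + 1 + 1 = 57

57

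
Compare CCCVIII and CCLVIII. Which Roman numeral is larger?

CCCVIII = 308
CCLVIII = 258
308 is larger

CCCVIII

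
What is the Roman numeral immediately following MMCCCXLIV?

MMCCCXLIV = 2344, so the next integer is 2344 + 1 = 2345

MMCCCXLV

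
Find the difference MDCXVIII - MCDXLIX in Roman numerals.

MDCXVIII = 1618
MCDXLIX = 1449
1618 - 1449 = 169

CLXIX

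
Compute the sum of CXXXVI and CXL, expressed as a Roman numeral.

CXXXVI = 136
CXL = 140
136 + 140 = 276

CCLXXVI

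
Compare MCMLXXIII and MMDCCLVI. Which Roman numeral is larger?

MCMLXXIII = 1973
MMDCCLVI = 2756
2756 is larger

MMDCCLVI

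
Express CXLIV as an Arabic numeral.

CXLIV: C=100, XL=40, IV=4
100 + 40 + 4 = 144

144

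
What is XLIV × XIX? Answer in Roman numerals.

XLIV = 44
XIX = 19
44 × 19 = 836

DCCCXXXVI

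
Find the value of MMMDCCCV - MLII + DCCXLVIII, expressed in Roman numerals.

MMMDCCCV = 3805, MLII = 1052, DCCXLVIII = 748
3805 - 1052 = 2753
2753 + 748 = 3501

MMMDI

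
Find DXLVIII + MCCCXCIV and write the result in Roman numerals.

DXLVIII = 548
MCCCXCIV = 1394
548 + 1394 = 1942

MCMXLII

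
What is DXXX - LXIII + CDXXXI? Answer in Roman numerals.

DXXX = 530, LXIII = 63, CDXXXI = 431
530 - 63 = 467
467 + 431 = 898

DCCCXCVIII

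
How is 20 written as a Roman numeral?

Convert 20 to Roman numerals:
  20 contains 2×10 (XX)

XX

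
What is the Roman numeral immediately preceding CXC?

CXC = 190, so the previous integer is 190 - 1 = 189

CLXXXIX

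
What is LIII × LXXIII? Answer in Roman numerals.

LIII = 53
LXXIII = 73
53 × 73 = 3869

MMMDCCCLXIX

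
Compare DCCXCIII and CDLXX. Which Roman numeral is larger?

DCCXCIII = 793
CDLXX = 470
793 is larger

DCCXCIII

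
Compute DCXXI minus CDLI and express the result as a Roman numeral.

DCXXI = 621
CDLI = 451
621 - 451 = 170

CLXX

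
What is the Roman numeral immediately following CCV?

CCV = 205, so the next integer is 205 + 1 = 206

CCVI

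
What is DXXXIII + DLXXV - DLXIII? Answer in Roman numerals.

DXXXIII = 533, DLXXV = 575, DLXIII = 563
533 + 575 = 1108
1108 - 563 = 545

DXLV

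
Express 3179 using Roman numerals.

Convert 3179 to Roman numerals:
  3179 contains 3×1000 (MMM)
  179 contains 1×100 (C)
  79 contains 1×50 (L)
  29 contains 2×10 (XX)
  9 contains 1×9 (IX)

MMMCLXXIX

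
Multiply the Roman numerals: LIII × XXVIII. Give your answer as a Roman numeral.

LIII = 53
XXVIII = 28
53 × 28 = 1484

MCDLXXXIV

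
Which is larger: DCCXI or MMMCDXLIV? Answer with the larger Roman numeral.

DCCXI = 711
MMMCDXLIV = 3444
3444 is larger

MMMCDXLIV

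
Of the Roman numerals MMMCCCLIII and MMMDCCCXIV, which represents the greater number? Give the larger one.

MMMCCCLIII = 3353
MMMDCCCXIV = 3814
3814 is larger

MMMDCCCXIV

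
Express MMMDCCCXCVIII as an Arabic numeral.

MMMDCCCXCVIII: M=1000, M=1000, M=1000, D=500, C=100, C=100, C=100, XC=90, V=5, I=1, I=1, I=1
1000 + 1000 + 1000 + 500 + 100 + 100 + 100 + 90 + 5 + 1 + 1 + 1 = 3898

3898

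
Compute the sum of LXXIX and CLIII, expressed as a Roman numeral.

LXXIX = 79
CLIII = 153
79 + 153 = 232

CCXXXII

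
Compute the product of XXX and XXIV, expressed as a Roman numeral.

XXX = 30
XXIV = 24
30 × 24 = 720

DCCXX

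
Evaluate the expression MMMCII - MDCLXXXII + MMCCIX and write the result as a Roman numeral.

MMMCII = 3102, MDCLXXXII = 1682, MMCCIX = 2209
3102 - 1682 = 1420
1420 + 2209 = 3629

MMMDCXXIX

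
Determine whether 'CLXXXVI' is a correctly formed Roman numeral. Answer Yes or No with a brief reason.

'CLXXXVI': Check the rules: uses only the symbols I, V, X, L, C, D, M; no symbol is repeated more than three times in a row; V, L and D each appear at most once; no smaller symbol precedes a larger one (values never increase from left to right). Value: C (100) + L (50) + X (10) + X (10) + X (10) + V (5) + I (1) = 186. So it is a valid standard Roman numeral.

Yes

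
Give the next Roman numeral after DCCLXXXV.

DCCLXXXV = 785, so the next integer is 785 + 1 = 786

DCCLXXXVI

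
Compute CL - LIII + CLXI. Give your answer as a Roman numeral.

CL = 150, LIII = 53, CLXI = 161
150 - 53 = 97
97 + 161 = 258

CCLVIII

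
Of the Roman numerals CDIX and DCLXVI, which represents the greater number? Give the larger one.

CDIX = 409
DCLXVI = 666
666 is larger

DCLXVI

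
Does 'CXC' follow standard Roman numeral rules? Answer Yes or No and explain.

'CXC': Check the rules: uses only the symbols I, V, X, L, C, D, M; no symbol is repeated more than three times in a row; V, L and D each appear at most once; the only place a smaller symbol precedes a larger one is the allowed subtractive pair XC, the symbol right after such a pair (if any) is smaller than the pair's first symbol, and otherwise the values never increase from left to right. Value: C (100) + XC (90) = 190. So it is a valid standard Roman numeral.

Yes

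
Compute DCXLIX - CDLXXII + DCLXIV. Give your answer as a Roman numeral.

DCXLIX = 649, CDLXXII = 472, DCLXIV = 664
649 - 472 = 177
177 + 664 = 841

DCCCXLI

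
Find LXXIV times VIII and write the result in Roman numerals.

LXXIV = 74
VIII = 8
74 × 8 = 592

DXCII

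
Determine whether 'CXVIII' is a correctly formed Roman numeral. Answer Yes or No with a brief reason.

'CXVIII': Check the rules: uses only the symbols I, V, X, L, C, D, M; no symbol is repeated more than three times in a row; V, L and D each appear at most once; no smaller symbol precedes a larger one (values never increase from left to right). Value: C (100) + X (10) + V (5) + I (1) + I (1) + I (1) = 118. So it is a valid standard Roman numeral.

Yes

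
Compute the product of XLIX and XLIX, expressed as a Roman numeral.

XLIX = 49
XLIX = 49
49 × 49 = 2401

MMCDI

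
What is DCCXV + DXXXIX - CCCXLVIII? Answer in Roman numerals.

DCCXV = 715, DXXXIX = 539, CCCXLVIII = 348
715 + 539 = 1254
1254 - 348 = 906

CMVI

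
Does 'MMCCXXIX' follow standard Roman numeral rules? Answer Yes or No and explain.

'MMCCXXIX': Check the rules: uses only the symbols I, V, X, L, C, D, M; no symbol is repeated more than three times in a row; V, L and D each appear at most once; the only place a smaller symbol precedes a larger one is the allowed subtractive pair IX, the symbol right after such a pair (if any) is smaller than the pair's first symbol, and otherwise the values never increase from left to right. Value: M (1000) + M (1000) + C (100) + C (100) + X (10) + X (10) + IX (9) = 2229. So it is a valid standard Roman numeral.

Yes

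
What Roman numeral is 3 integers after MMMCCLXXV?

MMMCCLXXV = 3275
3275 + 3 = 3278

MMMCCLXXVIII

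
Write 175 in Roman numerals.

Convert 175 to Roman numerals:
  175 contains 1×100 (C)
  75 contains 1×50 (L)
  25 contains 2×10 (XX)
  5 contains 1×5 (V)

CLXXV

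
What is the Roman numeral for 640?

Convert 640 to Roman numerals:
  640 contains 1×500 (D)
  140 contains 1×100 (C)
  40 contains 1×40 (XL)

DCXL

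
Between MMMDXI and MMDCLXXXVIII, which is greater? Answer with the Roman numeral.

MMMDXI = 3511
MMDCLXXXVIII = 2688
3511 is larger

MMMDXI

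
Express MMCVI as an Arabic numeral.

MMCVI: M=1000, M=1000, C=100, V=5, I=1
1000 + 1000 + 100 + 5 + 1 = 2106

2106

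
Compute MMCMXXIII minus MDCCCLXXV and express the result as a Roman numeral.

MMCMXXIII = 2923
MDCCCLXXV = 1875
2923 - 1875 = 1048

MXLVIII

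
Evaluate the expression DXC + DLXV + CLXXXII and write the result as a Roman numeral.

DXC = 590, DLXV = 565, CLXXXII = 182
590 + 565 = 1155
1155 + 182 = 1337

MCCCXXXVII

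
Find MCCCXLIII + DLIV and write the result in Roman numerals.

MCCCXLIII = 1343
DLIV = 554
1343 + 554 = 1897

MDCCCXCVII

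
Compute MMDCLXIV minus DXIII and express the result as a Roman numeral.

MMDCLXIV = 2664
DXIII = 513
2664 - 513 = 2151

MMCLI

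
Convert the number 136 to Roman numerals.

Convert 136 to Roman numerals:
  136 contains 1×100 (C)
  36 contains 3×10 (XXX)
  6 contains 1×5 (V)
  1 contains 1×1 (I)

CXXXVI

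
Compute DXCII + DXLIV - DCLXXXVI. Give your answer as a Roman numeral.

DXCII = 592, DXLIV = 544, DCLXXXVI = 686
592 + 544 = 1136
1136 - 686 = 450

CDL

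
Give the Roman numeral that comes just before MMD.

MMD = 2500, so the previous integer is 2500 - 1 = 2499

MMCDXCIX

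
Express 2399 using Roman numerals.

Convert 2399 to Roman numerals:
  2399 contains 2×1000 (MM)
  399 contains 3×100 (CCC)
  99 contains 1×90 (XC)
  9 contains 1×9 (IX)

MMCCCXCIX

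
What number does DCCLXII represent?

DCCLXII: D=500, C=100, C=100, L=50, X=10, I=1, I=1
500 + 100 + 100 + 50 + 10 + 1 + 1 = 762

762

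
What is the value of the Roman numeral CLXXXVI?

CLXXXVI: C=100, L=50, X=10, X=10, X=10, V=5, I=1
100 + 50 + 10 + 10 + 10 + 5 + 1 = 186

186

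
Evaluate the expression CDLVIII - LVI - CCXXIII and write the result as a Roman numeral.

CDLVIII = 458, LVI = 56, CCXXIII = 223
458 - 56 = 402
402 - 223 = 179

CLXXIX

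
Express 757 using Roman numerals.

Convert 757 to Roman numerals:
  757 contains 1×500 (D)
  257 contains 2×100 (CC)
  57 contains 1×50 (L)
  7 contains 1×5 (V)
  2 contains 2×1 (II)

DCCLVII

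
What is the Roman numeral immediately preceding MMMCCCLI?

MMMCCCLI = 3351, so the previous integer is 3351 - 1 = 3350

MMMCCCL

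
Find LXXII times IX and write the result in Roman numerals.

LXXII = 72
IX = 9
72 × 9 = 648

DCXLVIII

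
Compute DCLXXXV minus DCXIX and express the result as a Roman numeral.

DCLXXXV = 685
DCXIX = 619
685 - 619 = 66

LXVI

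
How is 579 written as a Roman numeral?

Convert 579 to Roman numerals:
  579 contains 1×500 (D)
  79 contains 1×50 (L)
  29 contains 2×10 (XX)
  9 contains 1×9 (IX)

DLXXIX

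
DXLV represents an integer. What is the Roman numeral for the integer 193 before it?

DXLV = 545
545 - 193 = 352

CCCLII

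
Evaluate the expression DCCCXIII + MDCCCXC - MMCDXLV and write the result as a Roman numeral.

DCCCXIII = 813, MDCCCXC = 1890, MMCDXLV = 2445
813 + 1890 = 2703
2703 - 2445 = 258

CCLVIII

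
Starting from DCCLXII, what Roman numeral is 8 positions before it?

DCCLXII = 762
762 - 8 = 754

DCCLIV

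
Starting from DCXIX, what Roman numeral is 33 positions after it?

DCXIX = 619
619 + 33 = 652

DCLII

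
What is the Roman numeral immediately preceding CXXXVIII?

CXXXVIII = 138; previous is 137

CXXXVII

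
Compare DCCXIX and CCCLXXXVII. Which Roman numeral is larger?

DCCXIX = 719
CCCLXXXVII = 387
719 is larger

DCCXIX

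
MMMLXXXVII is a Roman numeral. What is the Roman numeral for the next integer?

MMMLXXXVII = 3087; next is 3088

MMMLXXXVIII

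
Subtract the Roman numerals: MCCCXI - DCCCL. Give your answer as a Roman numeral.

MCCCXI = 1311
DCCCL = 850
1311 - 850 = 461

CDLXI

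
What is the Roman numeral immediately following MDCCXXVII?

MDCCXXVII = 1727; next is 1728

MDCCXXVIII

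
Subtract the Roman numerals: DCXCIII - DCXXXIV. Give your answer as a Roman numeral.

DCXCIII = 693
DCXXXIV = 634
693 - 634 = 59

LIX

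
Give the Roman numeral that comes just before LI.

LI = 51; previous is 50

L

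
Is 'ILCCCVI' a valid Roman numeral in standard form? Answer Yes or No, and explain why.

'ILCCCVI': Invalid subtractive combination: IL

No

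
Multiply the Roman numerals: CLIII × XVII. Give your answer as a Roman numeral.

CLIII = 153
XVII = 17
153 × 17 = 2601

MMDCI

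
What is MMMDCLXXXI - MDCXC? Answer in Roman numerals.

MMMDCLXXXI = 3681
MDCXC = 1690
3681 - 1690 = 1991

MCMXCI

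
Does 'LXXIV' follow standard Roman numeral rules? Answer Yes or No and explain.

'LXXIV': Check the rules: uses only the symbols I, V, X, L, C, D, M; no symbol is repeated more than three times in a row; V, L and D each appear at most once; the only place a smaller symbol precedes a larger one is the allowed subtractive pair IV, the symbol right after such a pair (if any) is smaller than the pair's first symbol, and otherwise the values never increase from left to right. Value: L (50) + X (10) + X (10) + IV (4) = 74. So it is a valid standard Roman numeral.

Yes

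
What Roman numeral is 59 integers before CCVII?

CCVII = 207
207 - 59 = 148

CXLVIII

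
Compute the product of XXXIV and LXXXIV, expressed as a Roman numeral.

XXXIV = 34
LXXXIV = 84
34 × 84 = 2856

MMDCCCLVI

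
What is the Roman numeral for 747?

Convert 747 to Roman numerals:
  747 contains 1×500 (D)
  247 contains 2×100 (CC)
  47 contains 1×40 (XL)
  7 contains 1×5 (V)
  2 contains 2×1 (II)

DCCXLVII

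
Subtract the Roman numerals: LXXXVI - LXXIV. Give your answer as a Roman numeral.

LXXXVI = 86
LXXIV = 74
86 - 74 = 12

XII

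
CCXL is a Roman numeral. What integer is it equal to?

CCXL: C=100, C=100, XL=40
100 + 100 + 40 = 240

240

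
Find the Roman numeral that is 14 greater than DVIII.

DVIII = 508
508 + 14 = 522

DXXII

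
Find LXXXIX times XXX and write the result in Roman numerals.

LXXXIX = 89
XXX = 30
89 × 30 = 2670

MMDCLXX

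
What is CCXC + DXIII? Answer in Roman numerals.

CCXC = 290
DXIII = 513
290 + 513 = 803

DCCCIII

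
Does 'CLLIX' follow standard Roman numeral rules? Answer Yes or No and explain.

'CLLIX': L should not appear more than once

No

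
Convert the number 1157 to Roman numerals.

Convert 1157 to Roman numerals:
  1157 contains 1×1000 (M)
  157 contains 1×100 (C)
  57 contains 1×50 (L)
  7 contains 1×5 (V)
  2 contains 2×1 (II)

MCLVII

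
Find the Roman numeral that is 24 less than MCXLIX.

MCXLIX = 1149
1149 - 24 = 1125

MCXXV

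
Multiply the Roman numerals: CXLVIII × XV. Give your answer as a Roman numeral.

CXLVIII = 148
XV = 15
148 × 15 = 2220

MMCCXX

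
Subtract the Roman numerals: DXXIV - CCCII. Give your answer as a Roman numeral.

DXXIV = 524
CCCII = 302
524 - 302 = 222

CCXXII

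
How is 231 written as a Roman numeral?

Convert 231 to Roman numerals:
  231 contains 2×100 (CC)
  31 contains 3×10 (XXX)
  1 contains 1×1 (I)

CCXXXI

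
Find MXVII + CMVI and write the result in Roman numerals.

MXVII = 1017
CMVI = 906
1017 + 906 = 1923

MCMXXIII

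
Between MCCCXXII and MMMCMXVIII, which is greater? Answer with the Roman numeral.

MCCCXXII = 1322
MMMCMXVIII = 3918
3918 is larger

MMMCMXVIII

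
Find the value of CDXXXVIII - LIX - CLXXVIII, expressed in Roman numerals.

CDXXXVIII = 438, LIX = 59, CLXXVIII = 178
438 - 59 = 379
379 - 178 = 201

CCI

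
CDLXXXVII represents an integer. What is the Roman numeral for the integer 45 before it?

CDLXXXVII = 487
487 - 45 = 442

CDXLII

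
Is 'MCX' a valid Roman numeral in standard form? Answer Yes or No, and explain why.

'MCX': Check the rules: uses only the symbols I, V, X, L, C, D, M; no symbol is repeated more than three times in a row; V, L and D each appear at most once; no smaller symbol precedes a larger one (values never increase from left to right). Value: M (1000) + C (100) + X (10) = 1110. So it is a valid standard Roman numeral.

Yes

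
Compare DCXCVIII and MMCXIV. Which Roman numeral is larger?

DCXCVIII = 698
MMCXIV = 2114
2114 is larger

MMCXIV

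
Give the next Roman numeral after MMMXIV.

MMMXIV = 3014; next is 3015

MMMXV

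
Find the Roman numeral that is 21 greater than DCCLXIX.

DCCLXIX = 769
769 + 21 = 790

DCCXC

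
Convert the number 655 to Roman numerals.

Convert 655 to Roman numerals:
  655 contains 1×500 (D)
  155 contains 1×100 (C)
  55 contains 1×50 (L)
  5 contains 1×5 (V)

DCLV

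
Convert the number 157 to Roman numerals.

Convert 157 to Roman numerals:
  157 contains 1×100 (C)
  57 contains 1×50 (L)
  7 contains 1×5 (V)
  2 contains 2×1 (II)

CLVII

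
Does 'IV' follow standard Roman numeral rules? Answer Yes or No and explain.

'IV': Check the rules: uses only the symbols I, V, X, L, C, D, M; no symbol is repeated more than three times in a row; V, L and D each appear at most once; the only place a smaller symbol precedes a larger one is the allowed subtractive pair IV, the symbol right after such a pair (if any) is smaller than the pair's first symbol, and otherwise the values never increase from left to right. Value: IV = 4. So it is a valid standard Roman numeral.

Yes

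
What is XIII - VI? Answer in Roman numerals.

XIII = 13
VI = 6
13 - 6 = 7

VII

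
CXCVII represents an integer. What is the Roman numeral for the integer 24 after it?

CXCVII = 197
197 + 24 = 221

CCXXI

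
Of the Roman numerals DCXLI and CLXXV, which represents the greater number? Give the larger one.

DCXLI = 641
CLXXV = 175
641 is larger

DCXLI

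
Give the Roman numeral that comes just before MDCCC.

MDCCC = 1800; previous is 1799

MDCCXCIX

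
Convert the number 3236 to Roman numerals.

Convert 3236 to Roman numerals:
  3236 contains 3×1000 (MMM)
  236 contains 2×100 (CC)
  36 contains 3×10 (XXX)
  6 contains 1×5 (V)
  1 contains 1×1 (I)

MMMCCXXXVI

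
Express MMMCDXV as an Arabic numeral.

MMMCDXV: M=1000, M=1000, M=1000, CD=400, X=10, V=5
1000 + 1000 + 1000 + 400 + 10 + 5 = 3415

3415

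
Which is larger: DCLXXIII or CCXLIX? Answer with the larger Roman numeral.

DCLXXIII = 673
CCXLIX = 249
673 is larger

DCLXXIII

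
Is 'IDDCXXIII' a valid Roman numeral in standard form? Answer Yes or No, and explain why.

'IDDCXXIII': D should not appear more than once

No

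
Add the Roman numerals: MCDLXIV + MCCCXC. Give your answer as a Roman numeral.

MCDLXIV = 1464
MCCCXC = 1390
1464 + 1390 = 2854

MMDCCCLIV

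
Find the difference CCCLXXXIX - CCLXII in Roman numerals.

CCCLXXXIX = 389
CCLXII = 262
389 - 262 = 127

CXXVII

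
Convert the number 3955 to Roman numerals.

Convert 3955 to Roman numerals:
  3955 contains 3×1000 (MMM)
  955 contains 1×900 (CM)
  55 contains 1×50 (L)
  5 contains 1×5 (V)

MMMCMLV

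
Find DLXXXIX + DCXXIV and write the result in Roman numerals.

DLXXXIX = 589
DCXXIV = 624
589 + 624 = 1213

MCCXIII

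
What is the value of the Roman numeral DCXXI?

DCXXI: D=500, C=100, X=10, X=10, I=1
500 + 100 + 10 + 10 + 1 = 621

621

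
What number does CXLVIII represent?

CXLVIII: C=100, XL=40, V=5, I=1, I=1, I=1
100 + 40 + 5 + 1 + 1 + 1 = 148

148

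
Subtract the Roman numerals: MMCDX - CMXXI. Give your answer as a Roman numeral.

MMCDX = 2410
CMXXI = 921
2410 - 921 = 1489

MCDLXXXIX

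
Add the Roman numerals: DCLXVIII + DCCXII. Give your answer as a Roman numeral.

DCLXVIII = 668
DCCXII = 712
668 + 712 = 1380

MCCCLXXX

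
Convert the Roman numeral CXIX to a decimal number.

CXIX: C=100, X=10, IX=9
100 + 10 + 9 = 119

119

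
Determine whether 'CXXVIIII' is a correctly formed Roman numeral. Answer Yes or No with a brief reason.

'CXXVIIII': More than 3 consecutive I's

No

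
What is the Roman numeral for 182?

Convert 182 to Roman numerals:
  182 contains 1×100 (C)
  82 contains 1×50 (L)
  32 contains 3×10 (XXX)
  2 contains 2×1 (II)

CLXXXII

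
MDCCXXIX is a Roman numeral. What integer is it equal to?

MDCCXXIX: M=1000, D=500, C=100, C=100, X=10, X=10, IX=9
1000 + 500 + 100 + 100 + 10 + 10 + 9 = 1729

1729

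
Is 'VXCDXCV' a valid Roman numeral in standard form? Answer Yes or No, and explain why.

'VXCDXCV': V should not appear more than once

No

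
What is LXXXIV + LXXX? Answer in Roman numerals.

LXXXIV = 84
LXXX = 80
84 + 80 = 164

CLXIV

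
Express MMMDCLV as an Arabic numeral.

MMMDCLV: M=1000, M=1000, M=1000, D=500, C=100, L=50, V=5
1000 + 1000 + 1000 + 500 + 100 + 50 + 5 = 3655

3655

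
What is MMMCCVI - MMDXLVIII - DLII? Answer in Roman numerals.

MMMCCVI = 3206, MMDXLVIII = 2548, DLII = 552
3206 - 2548 = 658
658 - 552 = 106

CVI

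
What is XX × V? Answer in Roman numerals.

XX = 20
V = 5
20 × 5 = 100

C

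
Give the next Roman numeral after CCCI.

CCCI = 301, so the next integer is 301 + 1 = 302

CCCII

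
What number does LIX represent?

LIX: L=50, IX=9
50 + 9 = 59

59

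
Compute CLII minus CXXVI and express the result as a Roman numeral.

CLII = 152
CXXVI = 126
152 - 126 = 26

XXVI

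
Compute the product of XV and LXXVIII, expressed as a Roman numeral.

XV = 15
LXXVIII = 78
15 × 78 = 1170

MCLXX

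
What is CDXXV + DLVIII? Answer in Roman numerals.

CDXXV = 425
DLVIII = 558
425 + 558 = 983

CMLXXXIII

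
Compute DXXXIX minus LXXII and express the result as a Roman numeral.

DXXXIX = 539
LXXII = 72
539 - 72 = 467

CDLXVII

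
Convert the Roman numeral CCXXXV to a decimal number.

CCXXXV: C=100, C=100, X=10, X=10, X=10, V=5
100 + 100 + 10 + 10 + 10 + 5 = 235

235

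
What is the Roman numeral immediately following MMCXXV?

MMCXXV = 2125; next is 2126

MMCXXVI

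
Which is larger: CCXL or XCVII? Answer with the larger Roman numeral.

CCXL = 240
XCVII = 97
240 is larger

CCXL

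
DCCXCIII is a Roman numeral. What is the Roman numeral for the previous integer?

DCCXCIII = 793; previous is 792

DCCXCII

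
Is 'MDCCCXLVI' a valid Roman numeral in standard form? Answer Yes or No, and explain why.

'MDCCCXLVI': Check the rules: uses only the symbols I, V, X, L, C, D, M; no symbol is repeated more than three times in a row; V, L and D each appear at most once; the only place a smaller symbol precedes a larger one is the allowed subtractive pair XL, the symbol right after such a pair (if any) is smaller than the pair's first symbol, and otherwise the values never increase from left to right. Value: M (1000) + D (500) + C (100) + C (100) + C (100) + XL (40) + V (5) + I (1) = 1846. So it is a valid standard Roman numeral.

Yes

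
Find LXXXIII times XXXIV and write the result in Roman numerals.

LXXXIII = 83
XXXIV = 34
83 × 34 = 2822

MMDCCCXXII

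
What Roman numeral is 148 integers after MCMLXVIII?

MCMLXVIII = 1968
1968 + 148 = 2116

MMCXVI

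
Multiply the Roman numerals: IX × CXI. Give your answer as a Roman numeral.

IX = 9
CXI = 111
9 × 111 = 999

CMXCIX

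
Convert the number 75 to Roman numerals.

Convert 75 to Roman numerals:
  75 contains 1×50 (L)
  25 contains 2×10 (XX)
  5 contains 1×5 (V)

LXXV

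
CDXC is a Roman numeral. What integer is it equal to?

CDXC: CD=400, XC=90
400 + 90 = 490

490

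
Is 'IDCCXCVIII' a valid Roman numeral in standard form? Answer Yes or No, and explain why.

'IDCCXCVIII': Invalid subtractive combination: ID

No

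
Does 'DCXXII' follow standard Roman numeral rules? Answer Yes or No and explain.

'DCXXII': Check the rules: uses only the symbols I, V, X, L, C, D, M; no symbol is repeated more than three times in a row; V, L and D each appear at most once; no smaller symbol precedes a larger one (values never increase from left to right). Value: D (500) + C (100) + X (10) + X (10) + I (1) + I (1) = 622. So it is a valid standard Roman numeral.

Yes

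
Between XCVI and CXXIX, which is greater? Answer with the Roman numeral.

XCVI = 96
CXXIX = 129
129 is larger

CXXIX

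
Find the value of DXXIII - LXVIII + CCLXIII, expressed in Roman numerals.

DXXIII = 523, LXVIII = 68, CCLXIII = 263
523 - 68 = 455
455 + 263 = 718

DCCXVIII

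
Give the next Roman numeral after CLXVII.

CLXVII = 167, so the next integer is 167 + 1 = 168

CLXVIII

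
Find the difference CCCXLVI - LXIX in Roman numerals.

CCCXLVI = 346
LXIX = 69
346 - 69 = 277

CCLXXVII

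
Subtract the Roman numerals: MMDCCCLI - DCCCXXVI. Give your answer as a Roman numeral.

MMDCCCLI = 2851
DCCCXXVI = 826
2851 - 826 = 2025

MMXXV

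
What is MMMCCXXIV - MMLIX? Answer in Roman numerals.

MMMCCXXIV = 3224
MMLIX = 2059
3224 - 2059 = 1165

MCLXV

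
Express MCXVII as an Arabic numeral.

MCXVII: M=1000, C=100, X=10, V=5, I=1, I=1
1000 + 100 + 10 + 5 + 1 + 1 = 1117

1117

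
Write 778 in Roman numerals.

Convert 778 to Roman numerals:
  778 contains 1×500 (D)
  278 contains 2×100 (CC)
  78 contains 1×50 (L)
  28 contains 2×10 (XX)
  8 contains 1×5 (V)
  3 contains 3×1 (III)

DCCLXXVIII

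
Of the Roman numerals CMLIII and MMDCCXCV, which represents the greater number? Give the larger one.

CMLIII = 953
MMDCCXCV = 2795
2795 is larger

MMDCCXCV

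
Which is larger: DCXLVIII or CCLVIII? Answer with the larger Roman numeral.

DCXLVIII = 648
CCLVIII = 258
648 is larger

DCXLVIII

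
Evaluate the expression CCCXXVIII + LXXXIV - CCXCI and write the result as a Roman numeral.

CCCXXVIII = 328, LXXXIV = 84, CCXCI = 291
328 + 84 = 412
412 - 291 = 121

CXXI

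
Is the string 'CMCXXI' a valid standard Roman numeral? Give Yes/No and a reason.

'CMCXXI': C cannot come right after the subtractive pair CM: once C is subtracted in CM, the next symbol must be smaller than C

No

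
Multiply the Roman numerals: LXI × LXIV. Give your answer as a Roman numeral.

LXI = 61
LXIV = 64
61 × 64 = 3904

MMMCMIV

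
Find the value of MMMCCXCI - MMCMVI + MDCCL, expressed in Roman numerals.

MMMCCXCI = 3291, MMCMVI = 2906, MDCCL = 1750
3291 - 2906 = 385
385 + 1750 = 2135

MMCXXXV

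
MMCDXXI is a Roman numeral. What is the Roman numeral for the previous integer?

MMCDXXI = 2421; previous is 2420

MMCDXX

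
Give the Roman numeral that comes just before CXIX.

CXIX = 119; previous is 118

CXVIII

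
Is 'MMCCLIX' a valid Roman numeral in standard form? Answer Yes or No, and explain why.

'MMCCLIX': Check the rules: uses only the symbols I, V, X, L, C, D, M; no symbol is repeated more than three times in a row; V, L and D each appear at most once; the only place a smaller symbol precedes a larger one is the allowed subtractive pair IX, the symbol right after such a pair (if any) is smaller than the pair's first symbol, and otherwise the values never increase from left to right. Value: M (1000) + M (1000) + C (100) + C (100) + L (50) + IX (9) = 2259. So it is a valid standard Roman numeral.

Yes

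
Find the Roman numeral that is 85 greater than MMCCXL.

MMCCXL = 2240
2240 + 85 = 2325

MMCCCXXV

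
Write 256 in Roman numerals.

Convert 256 to Roman numerals:
  256 contains 2×100 (CC)
  56 contains 1×50 (L)
  6 contains 1×5 (V)
  1 contains 1×1 (I)

CCLVI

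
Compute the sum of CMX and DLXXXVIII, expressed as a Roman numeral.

CMX = 910
DLXXXVIII = 588
910 + 588 = 1498

MCDXCVIII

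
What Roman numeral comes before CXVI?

CXVI = 116, so the previous integer is 116 - 1 = 115

CXV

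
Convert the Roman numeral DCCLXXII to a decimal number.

DCCLXXII: D=500, C=100, C=100, L=50, X=10, X=10, I=1, I=1
500 + 100 + 100 + 50 + 10 + 10 + 1 + 1 = 772

772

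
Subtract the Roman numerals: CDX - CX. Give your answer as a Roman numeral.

CDX = 410
CX = 110
410 - 110 = 300

CCC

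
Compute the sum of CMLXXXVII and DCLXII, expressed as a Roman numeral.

CMLXXXVII = 987
DCLXII = 662
987 + 662 = 1649

MDCXLIX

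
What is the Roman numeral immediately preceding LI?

LI = 51; previous is 50

L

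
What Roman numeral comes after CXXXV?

CXXXV = 135; next is 136

CXXXVI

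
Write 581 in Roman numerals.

Convert 581 to Roman numerals:
  581 contains 1×500 (D)
  81 contains 1×50 (L)
  31 contains 3×10 (XXX)
  1 contains 1×1 (I)

DLXXXI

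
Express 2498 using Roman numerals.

Convert 2498 to Roman numerals:
  2498 contains 2×1000 (MM)
  498 contains 1×400 (CD)
  98 contains 1×90 (XC)
  8 contains 1×5 (V)
  3 contains 3×1 (III)

MMCDXCVIII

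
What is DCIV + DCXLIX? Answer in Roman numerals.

DCIV = 604
DCXLIX = 649
604 + 649 = 1253

MCCLIII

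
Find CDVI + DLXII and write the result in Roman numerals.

CDVI = 406
DLXII = 562
406 + 562 = 968

CMLXVIII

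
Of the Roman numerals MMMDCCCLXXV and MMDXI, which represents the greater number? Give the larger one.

MMMDCCCLXXV = 3875
MMDXI = 2511
3875 is larger

MMMDCCCLXXV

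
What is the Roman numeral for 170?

Convert 170 to Roman numerals:
  170 contains 1×100 (C)
  70 contains 1×50 (L)
  20 contains 2×10 (XX)

CLXX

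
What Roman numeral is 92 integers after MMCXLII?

MMCXLII = 2142
2142 + 92 = 2234

MMCCXXXIV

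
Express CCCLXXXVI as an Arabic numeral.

CCCLXXXVI: C=100, C=100, C=100, L=50, X=10, X=10, X=10, V=5, I=1
100 + 100 + 100 + 50 + 10 + 10 + 10 + 5 + 1 = 386

386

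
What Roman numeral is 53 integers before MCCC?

MCCC = 1300
1300 - 53 = 1247

MCCXLVII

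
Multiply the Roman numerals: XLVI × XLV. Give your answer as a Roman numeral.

XLVI = 46
XLV = 45
46 × 45 = 2070

MMLXX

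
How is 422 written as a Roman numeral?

Convert 422 to Roman numerals:
  422 contains 1×400 (CD)
  22 contains 2×10 (XX)
  2 contains 2×1 (II)

CDXXII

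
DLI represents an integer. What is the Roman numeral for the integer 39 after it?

DLI = 551
551 + 39 = 590

DXC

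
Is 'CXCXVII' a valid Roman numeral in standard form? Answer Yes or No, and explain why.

'CXCXVII': X cannot come right after the subtractive pair XC: once X is subtracted in XC, the next symbol must be smaller than X

No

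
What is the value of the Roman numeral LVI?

LVI: L=50, V=5, I=1
50 + 5 + 1 = 56

56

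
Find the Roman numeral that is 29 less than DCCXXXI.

DCCXXXI = 731
731 - 29 = 702

DCCII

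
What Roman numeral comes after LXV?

LXV = 65; next is 66

LXVI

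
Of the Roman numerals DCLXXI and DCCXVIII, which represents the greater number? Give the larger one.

DCLXXI = 671
DCCXVIII = 718
718 is larger

DCCXVIII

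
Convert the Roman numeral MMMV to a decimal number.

MMMV: M=1000, M=1000, M=1000, V=5
1000 + 1000 + 1000 + 5 = 3005

3005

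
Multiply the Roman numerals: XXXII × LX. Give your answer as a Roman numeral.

XXXII = 32
LX = 60
32 × 60 = 1920

MCMXX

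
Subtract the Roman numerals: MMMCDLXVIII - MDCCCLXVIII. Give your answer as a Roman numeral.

MMMCDLXVIII = 3468
MDCCCLXVIII = 1868
3468 - 1868 = 1600

MDC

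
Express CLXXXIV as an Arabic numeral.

CLXXXIV: C=100, L=50, X=10, X=10, X=10, IV=4
100 + 50 + 10 + 10 + 10 + 4 = 184

184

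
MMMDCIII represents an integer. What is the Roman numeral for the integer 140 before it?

MMMDCIII = 3603
3603 - 140 = 3463

MMMCDLXIII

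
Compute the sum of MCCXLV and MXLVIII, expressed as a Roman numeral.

MCCXLV = 1245
MXLVIII = 1048
1245 + 1048 = 2293

MMCCXCIII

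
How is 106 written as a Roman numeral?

Convert 106 to Roman numerals:
  106 contains 1×100 (C)
  6 contains 1×5 (V)
  1 contains 1×1 (I)

CVI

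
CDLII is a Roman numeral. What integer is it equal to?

CDLII: CD=400, L=50, I=1, I=1
400 + 50 + 1 + 1 = 452

452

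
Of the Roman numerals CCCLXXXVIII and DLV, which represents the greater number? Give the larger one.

CCCLXXXVIII = 388
DLV = 555
555 is larger

DLV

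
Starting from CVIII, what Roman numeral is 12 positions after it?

CVIII = 108
108 + 12 = 120

CXX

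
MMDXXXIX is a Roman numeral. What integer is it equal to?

MMDXXXIX: M=1000, M=1000, D=500, X=10, X=10, X=10, IX=9
1000 + 1000 + 500 + 10 + 10 + 10 + 9 = 2539

2539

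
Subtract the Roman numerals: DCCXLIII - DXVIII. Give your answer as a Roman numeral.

DCCXLIII = 743
DXVIII = 518
743 - 518 = 225

CCXXV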